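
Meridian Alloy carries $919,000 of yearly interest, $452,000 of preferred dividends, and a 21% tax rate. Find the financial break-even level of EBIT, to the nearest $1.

Grossing the preferred dividend up to pre-tax terms: $452,000 / (1 − 0.21) = $572,151.90.
EPS = 0 when EBIT covers interest plus the pre-tax preferred burden: $919,000 + $572,151.90 = $1,491,151.90.

$1,491,152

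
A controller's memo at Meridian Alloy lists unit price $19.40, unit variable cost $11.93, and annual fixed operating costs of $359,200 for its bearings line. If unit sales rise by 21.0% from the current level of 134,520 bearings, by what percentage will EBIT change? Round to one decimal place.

At 134,520 units, contribution = 134,520 × $7.47 = $1,004,864.40.
EBIT = $1,004,864.40 − $359,200 = $645,664.40.
DOL = contribution ÷ EBIT = $1,004,864.40 ÷ $645,664.40 = 1.5563.
Operating income changes by 1.5563 × +21.0% = +32.7%.

+32.7%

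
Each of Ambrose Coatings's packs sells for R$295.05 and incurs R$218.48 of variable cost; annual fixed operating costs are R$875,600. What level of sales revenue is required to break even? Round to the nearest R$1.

R$3,373,982

Contribution margin per unit = R$295.05 − R$218.48 = R$76.57, a CM ratio of R$76.57 ÷ R$295.05 = 0.2595.
Break-even revenue = fixed costs × price ÷ CM = R$875,600 × R$295.05 ÷ R$76.57 = R$3,373,982.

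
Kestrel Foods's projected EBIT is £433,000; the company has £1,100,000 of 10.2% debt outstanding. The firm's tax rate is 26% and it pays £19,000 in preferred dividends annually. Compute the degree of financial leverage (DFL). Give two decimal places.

Annual interest charges come to £112,200.00.
Preferred dividends grossed up pre-tax: £19,000 / (1 − 0.26) = £25,675.68.
DFL = EBIT ÷ [EBIT − I − D_p/(1−t)] = £433,000 ÷ [£433,000 − £112,200.00 − £25,675.68] = £433,000 ÷ £295,124.32 = 1.4672.

1.47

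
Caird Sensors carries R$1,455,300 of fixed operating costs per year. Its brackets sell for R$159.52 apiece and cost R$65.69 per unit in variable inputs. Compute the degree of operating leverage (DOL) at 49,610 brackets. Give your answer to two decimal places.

Total contribution margin = 49,610 × R$93.83 = R$4,654,906.30.
EBIT = R$4,654,906.30 − R$1,455,300 = R$3,199,606.30.
So DOL = total CM / EBIT = R$4,654,906.30 / R$3,199,606.30 = 1.4548.

1.45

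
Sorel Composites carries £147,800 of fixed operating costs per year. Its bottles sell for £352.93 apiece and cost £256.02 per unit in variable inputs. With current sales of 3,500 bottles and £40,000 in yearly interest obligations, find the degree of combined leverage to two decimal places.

Contribution at this volume is 3,500 × £96.91 = £339,185.00.
Subtracting fixed costs: EBIT = £339,185.00 − £147,800 = £191,385.00. Interest = £40,000.00, so EBIT − I = £151,385.00.
DCL = contribution ÷ (EBIT − I) = £339,185.00 ÷ £151,385.00 = 2.2405.

2.24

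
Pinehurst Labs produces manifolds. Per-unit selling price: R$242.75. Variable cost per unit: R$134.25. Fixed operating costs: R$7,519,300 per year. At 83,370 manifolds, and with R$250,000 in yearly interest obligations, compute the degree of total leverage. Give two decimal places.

7.09

At 83,370 units, contribution = 83,370 × R$108.50 = R$9,045,645.00.
EBIT = R$9,045,645.00 − R$7,519,300 = R$1,526,345.00. Interest = R$250,000.00, so EBIT − I = R$1,276,345.00.
Degree of total leverage = total CM / (EBIT − interest) = R$9,045,645.00 / R$1,276,345.00 = 7.0871.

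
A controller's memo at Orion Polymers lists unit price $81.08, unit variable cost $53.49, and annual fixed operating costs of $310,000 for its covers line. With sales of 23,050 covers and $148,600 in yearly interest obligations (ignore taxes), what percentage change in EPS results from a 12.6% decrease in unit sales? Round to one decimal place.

-45.2%

Contribution at this volume is 23,050 × $27.59 = $635,949.50.
EBIT = $635,949.50 − $310,000 = $325,949.50.
After interest of $148,600.00, pre-tax earnings = $177,349.50.
DCL = total CM / (EBIT − I) = $635,949.50 / $177,349.50 = 3.5859.
%ΔEPS = DCL × %ΔSales = 3.5859 × -12.6% = -45.2%.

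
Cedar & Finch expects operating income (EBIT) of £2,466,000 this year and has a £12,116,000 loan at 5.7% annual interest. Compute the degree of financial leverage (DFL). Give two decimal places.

Interest = £690,612.00.
Degree of financial leverage = EBIT / (EBIT − interest) = £2,466,000 / £1,775,388.00 = 1.3890.

1.39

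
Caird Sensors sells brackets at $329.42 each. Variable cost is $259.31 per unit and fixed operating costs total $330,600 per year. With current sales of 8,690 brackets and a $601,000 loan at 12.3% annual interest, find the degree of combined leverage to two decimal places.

Contribution at this volume is 8,690 × $70.11 = $609,255.90.
Operating income = contribution − fixed costs = $609,255.90 − $330,600 = $278,655.90. Interest = $73,923.00, so EBIT − I = $204,732.90.
DCL = contribution ÷ (EBIT − I) = $609,255.90 ÷ $204,732.90 = 2.9759.

2.98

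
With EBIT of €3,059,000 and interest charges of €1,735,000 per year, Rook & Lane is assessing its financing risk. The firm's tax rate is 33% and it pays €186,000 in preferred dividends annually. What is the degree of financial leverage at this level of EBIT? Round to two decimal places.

Annual interest charges come to €1,735,000.00.
Pre-tax preferred-dividend burden = €186,000 ÷ (1 − 0.33) = €277,611.94.
DFL = EBIT ÷ [EBIT − I − D_p/(1−t)] = €3,059,000 ÷ [€3,059,000 − €1,735,000.00 − €277,611.94] = €3,059,000 ÷ €1,046,388.06 = 2.9234.

2.92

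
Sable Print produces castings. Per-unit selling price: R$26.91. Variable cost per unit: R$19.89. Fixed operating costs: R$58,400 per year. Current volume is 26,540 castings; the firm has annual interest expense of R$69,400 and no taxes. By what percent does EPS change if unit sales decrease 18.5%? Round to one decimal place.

-58.9%

Contribution at this volume is 26,540 × R$7.02 = R$186,310.80.
Operating income = contribution − fixed costs = R$186,310.80 − R$58,400 = R$127,910.80.
After interest of R$69,400.00, pre-tax earnings = R$58,510.80.
DCL = total CM / (EBIT − I) = R$186,310.80 / R$58,510.80 = 3.1842.
%ΔEPS = DCL × %ΔSales = 3.1842 × -18.5% = -58.9%.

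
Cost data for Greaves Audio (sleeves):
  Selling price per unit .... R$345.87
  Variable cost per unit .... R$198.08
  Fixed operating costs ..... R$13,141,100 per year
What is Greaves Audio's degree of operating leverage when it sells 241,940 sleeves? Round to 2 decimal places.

Contribution at this volume is 241,940 × R$147.79 = R$35,756,312.60.
Subtracting fixed costs: EBIT = R$35,756,312.60 − R$13,141,100 = R$22,615,212.60.
Degree of operating leverage = R$35,756,312.60 / R$22,615,212.60 = 1.5811.

1.58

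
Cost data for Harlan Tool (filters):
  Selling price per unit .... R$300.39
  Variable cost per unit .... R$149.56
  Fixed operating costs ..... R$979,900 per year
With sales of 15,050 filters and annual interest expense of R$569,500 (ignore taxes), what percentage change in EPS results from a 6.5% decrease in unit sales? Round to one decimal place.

Contribution at this volume is 15,050 × R$150.83 = R$2,269,991.50.
EBIT = R$2,269,991.50 − R$979,900 = R$1,290,091.50.
Interest = R$569,500.00, so EBIT − I = R$720,591.50.
DCL = total CM / (EBIT − I) = R$2,269,991.50 / R$720,591.50 = 3.1502.
%ΔEPS = DCL × %ΔSales = 3.1502 × -6.5% = -20.5%.

-20.5%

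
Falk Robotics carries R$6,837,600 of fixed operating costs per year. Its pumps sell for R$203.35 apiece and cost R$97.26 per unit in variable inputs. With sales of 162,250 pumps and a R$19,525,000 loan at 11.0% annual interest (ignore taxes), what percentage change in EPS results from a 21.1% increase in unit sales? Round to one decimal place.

Contribution at this volume is 162,250 × R$106.09 = R$17,213,102.50.
Operating income = contribution − fixed costs = R$17,213,102.50 − R$6,837,600 = R$10,375,502.50.
Interest = R$2,147,750.00, so EBIT − I = R$8,227,752.50.
DCL = total CM / (EBIT − I) = R$17,213,102.50 / R$8,227,752.50 = 2.0921.
%ΔEPS = DCL × %ΔSales = 2.0921 × +21.1% = +44.1%.

+44.1%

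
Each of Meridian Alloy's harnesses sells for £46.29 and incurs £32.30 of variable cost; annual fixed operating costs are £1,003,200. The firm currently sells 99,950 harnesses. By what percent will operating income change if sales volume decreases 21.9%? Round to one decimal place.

-77.5%

Total contribution margin = 99,950 × £13.99 = £1,398,300.50.
Subtracting fixed costs: EBIT = £1,398,300.50 − £1,003,200 = £395,100.50.
Degree of operating leverage = £1,398,300.50 / £395,100.50 = 3.5391.
Operating income changes by 3.5391 × -21.9% = -77.5%.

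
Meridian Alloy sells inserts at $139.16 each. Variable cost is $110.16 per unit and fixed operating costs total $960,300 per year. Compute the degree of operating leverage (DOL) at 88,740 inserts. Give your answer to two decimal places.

1.60

Contribution at this volume is 88,740 × $29.00 = $2,573,460.00.
Subtracting fixed costs: EBIT = $2,573,460.00 − $960,300 = $1,613,160.00.
Degree of operating leverage = $2,573,460.00 / $1,613,160.00 = 1.5953.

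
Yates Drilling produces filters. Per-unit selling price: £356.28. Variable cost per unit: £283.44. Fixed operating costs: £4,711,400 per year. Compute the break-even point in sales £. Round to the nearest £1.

Contribution margin per unit = £356.28 − £283.44 = £72.84, a CM ratio of £72.84 ÷ £356.28 = 0.2044.
Break-even sales = FC ÷ CM ratio = £4,711,400 × £356.28 / £72.84 = £23,044,723.

£23,044,723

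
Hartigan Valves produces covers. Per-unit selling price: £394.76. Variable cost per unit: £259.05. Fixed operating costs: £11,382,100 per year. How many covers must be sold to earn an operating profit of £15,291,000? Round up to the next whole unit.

Unit CM = price − variable cost = £394.76 − £259.05 = £135.71.
Required volume = (fixed costs + target profit) ÷ CM = (£11,382,100 + £15,291,000) ÷ £135.71 = 196,544.84, so 196,545 covers.

196,545 covers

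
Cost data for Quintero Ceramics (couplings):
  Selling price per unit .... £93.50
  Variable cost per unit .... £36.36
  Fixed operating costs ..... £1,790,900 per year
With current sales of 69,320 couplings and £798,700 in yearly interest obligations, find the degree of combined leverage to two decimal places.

At 69,320 units, contribution = 69,320 × £57.14 = £3,960,944.80.
Subtracting fixed costs: EBIT = £3,960,944.80 − £1,790,900 = £2,170,044.80. Interest = £798,700.00, so EBIT − I = £1,371,344.80.
Degree of total leverage = total CM / (EBIT − interest) = £3,960,944.80 / £1,371,344.80 = 2.8884.

2.89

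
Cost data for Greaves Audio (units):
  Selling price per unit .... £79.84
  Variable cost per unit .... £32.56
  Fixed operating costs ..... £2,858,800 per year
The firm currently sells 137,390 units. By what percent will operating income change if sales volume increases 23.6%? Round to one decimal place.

Total contribution margin = 137,390 × £47.28 = £6,495,799.20.
EBIT = £6,495,799.20 − £2,858,800 = £3,636,999.20.
So DOL = total CM / EBIT = £6,495,799.20 / £3,636,999.20 = 1.7860.
Operating income changes by 1.7860 × +23.6% = +42.2%.

+42.2%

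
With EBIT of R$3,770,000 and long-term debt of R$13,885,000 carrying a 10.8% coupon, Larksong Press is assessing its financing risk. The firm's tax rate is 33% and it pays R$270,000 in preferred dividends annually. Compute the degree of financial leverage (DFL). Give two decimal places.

2.02

Interest = R$1,499,580.00.
Pre-tax preferred-dividend burden = R$270,000 ÷ (1 − 0.33) = R$402,985.07.
DFL = EBIT ÷ [EBIT − I − D_p/(1−t)] = R$3,770,000 ÷ [R$3,770,000 − R$1,499,580.00 − R$402,985.07] = R$3,770,000 ÷ R$1,867,434.93 = 2.0188.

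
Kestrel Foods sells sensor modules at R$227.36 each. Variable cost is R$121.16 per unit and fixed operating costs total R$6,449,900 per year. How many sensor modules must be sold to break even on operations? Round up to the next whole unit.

Unit CM = price − variable cost = R$227.36 − R$121.16 = R$106.20.
Break-even volume = fixed costs ÷ CM per unit = R$6,449,900 ÷ R$106.20 = 60,733.52, so 60,734 sensor modules.

60,734 sensor modules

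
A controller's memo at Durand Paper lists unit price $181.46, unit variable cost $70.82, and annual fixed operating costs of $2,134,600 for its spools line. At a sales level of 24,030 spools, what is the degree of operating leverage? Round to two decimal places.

5.07

Contribution at this volume is 24,030 × $110.64 = $2,658,679.20.
Subtracting fixed costs: EBIT = $2,658,679.20 − $2,134,600 = $524,079.20.
DOL = contribution ÷ EBIT = $2,658,679.20 ÷ $524,079.20 = 5.0730.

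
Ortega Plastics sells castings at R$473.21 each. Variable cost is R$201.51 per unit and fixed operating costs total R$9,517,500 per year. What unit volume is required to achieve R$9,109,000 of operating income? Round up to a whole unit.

Unit CM = price − variable cost = R$473.21 − R$201.51 = R$271.70.
Units = (FC + target) / CM = (R$9,517,500 + R$9,109,000) / R$271.70 = 68,555.39, so 68,556 castings.

68,556 castings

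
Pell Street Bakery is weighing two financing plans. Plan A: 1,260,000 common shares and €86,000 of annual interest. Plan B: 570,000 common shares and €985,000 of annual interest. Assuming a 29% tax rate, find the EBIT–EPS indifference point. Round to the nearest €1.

€1,727,652

At indifference, (EBIT − 86,000)(1 − t)/1,260,000 = (EBIT − 985,000)(1 − t)/570,000.
The (1 − t) factor cancels: (EBIT − 86,000) × 570,000 = (EBIT − 985,000) × 1,260,000.
Solving, EBIT = (985,000·1,260,000 − 86,000·570,000) / (1,260,000 − 570,000) = 1,192,080,000,000 / 690,000 = 1,727,652.17.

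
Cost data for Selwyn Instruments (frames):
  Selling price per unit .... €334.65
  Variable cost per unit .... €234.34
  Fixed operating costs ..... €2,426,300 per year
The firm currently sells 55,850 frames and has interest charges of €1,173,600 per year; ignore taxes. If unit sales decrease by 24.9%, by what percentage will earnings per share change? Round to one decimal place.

At 55,850 units, contribution = 55,850 × €100.31 = €5,602,313.50.
Subtracting fixed costs: EBIT = €5,602,313.50 − €2,426,300 = €3,176,013.50.
After interest of €1,173,600.00, pre-tax earnings = €2,002,413.50.
DCL = total CM / (EBIT − I) = €5,602,313.50 / €2,002,413.50 = 2.7978.
%ΔEPS = DCL × %ΔSales = 2.7978 × -24.9% = -69.7%.

-69.7%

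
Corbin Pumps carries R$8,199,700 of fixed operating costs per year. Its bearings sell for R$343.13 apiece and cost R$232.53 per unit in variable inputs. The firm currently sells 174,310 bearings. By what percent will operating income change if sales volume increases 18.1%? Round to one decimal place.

Total contribution margin = 174,310 × R$110.60 = R$19,278,686.00.
Subtracting fixed costs: EBIT = R$19,278,686.00 − R$8,199,700 = R$11,078,986.00.
So DOL = total CM / EBIT = R$19,278,686.00 / R$11,078,986.00 = 1.7401.
Operating income changes by 1.7401 × +18.1% = +31.5%.

+31.5%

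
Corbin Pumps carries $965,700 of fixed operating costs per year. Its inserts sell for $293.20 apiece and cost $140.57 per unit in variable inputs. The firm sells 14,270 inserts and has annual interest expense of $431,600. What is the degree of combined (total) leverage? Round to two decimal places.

Total contribution margin = 14,270 × $152.63 = $2,178,030.10.
EBIT = $2,178,030.10 − $965,700 = $1,212,330.10. Interest = $431,600.00, so EBIT − I = $780,730.10.
DCL = contribution ÷ (EBIT − I) = $2,178,030.10 ÷ $780,730.10 = 2.7897.

2.79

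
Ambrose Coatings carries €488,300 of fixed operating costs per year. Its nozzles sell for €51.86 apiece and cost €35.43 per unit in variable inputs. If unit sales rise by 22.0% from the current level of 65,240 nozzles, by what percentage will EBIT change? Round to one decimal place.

+40.4%

At 65,240 units, contribution = 65,240 × €16.43 = €1,071,893.20.
EBIT = €1,071,893.20 − €488,300 = €583,593.20.
DOL = contribution ÷ EBIT = €1,071,893.20 ÷ €583,593.20 = 1.8367.
So EBIT moves 1.8367 × (+22.0%) = +40.4%.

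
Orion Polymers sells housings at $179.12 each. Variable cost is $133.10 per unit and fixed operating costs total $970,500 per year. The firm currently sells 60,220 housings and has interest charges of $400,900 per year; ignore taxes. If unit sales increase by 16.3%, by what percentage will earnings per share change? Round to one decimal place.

At 60,220 units, contribution = 60,220 × $46.02 = $2,771,324.40.
EBIT = $2,771,324.40 − $970,500 = $1,800,824.40.
After interest of $400,900.00, pre-tax earnings = $1,399,924.40.
DCL = total CM / (EBIT − I) = $2,771,324.40 / $1,399,924.40 = 1.9796.
EPS therefore changes by 1.9796 × (+16.3%) = +32.3%.

+32.3%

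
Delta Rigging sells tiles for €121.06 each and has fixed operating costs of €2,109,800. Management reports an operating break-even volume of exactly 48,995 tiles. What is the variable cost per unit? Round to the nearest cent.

€78.00

At break-even, FC = Q × (P − VC), so P − VC = €2,109,800 ÷ 48,995 = €43.0615.
Hence VC = price − CM = €121.06 − €43.0615 = €78.00.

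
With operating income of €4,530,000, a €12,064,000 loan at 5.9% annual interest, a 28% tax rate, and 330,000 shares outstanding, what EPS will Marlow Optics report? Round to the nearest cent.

€8.33

Pre-tax income = €4,530,000 − €711,776.00 = €3,818,224.00.
Net income = €3,818,224.00 × (1 − 0.28) = €2,749,121.28.
Per share: €2,749,121.28 / 330,000 shares = €8.33.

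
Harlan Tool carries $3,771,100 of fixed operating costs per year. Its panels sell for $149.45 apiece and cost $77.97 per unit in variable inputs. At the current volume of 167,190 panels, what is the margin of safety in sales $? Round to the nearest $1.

Each unit contributes $149.45 − $77.97 = $71.48. Break-even units = $3,771,100 ÷ $71.48 = 52,757.41; break-even revenue = 52,757.41 × $149.45 = $7,884,595.62.
Actual sales revenue = 167,190 × $149.45 = $24,986,545.50.
Margin of safety = $24,986,545.50 − $7,884,595.62 = $17,101,950.

$17,101,950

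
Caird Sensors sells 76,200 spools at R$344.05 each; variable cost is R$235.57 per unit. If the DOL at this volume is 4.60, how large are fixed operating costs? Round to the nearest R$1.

R$6,469,181

At 76,200 units, contribution = 76,200 × R$108.48 = R$8,266,176.00.
DOL = contribution / EBIT, so EBIT = R$8,266,176.00 / 4.60 = R$1,796,994.78.
Fixed costs = CM − EBIT = R$8,266,176.00 − R$1,796,994.78 = R$6,469,181.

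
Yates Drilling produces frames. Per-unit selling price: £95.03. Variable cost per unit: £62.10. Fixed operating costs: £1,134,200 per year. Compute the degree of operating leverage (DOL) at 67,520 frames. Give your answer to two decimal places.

2.04

Total contribution margin = 67,520 × £32.93 = £2,223,433.60.
Subtracting fixed costs: EBIT = £2,223,433.60 − £1,134,200 = £1,089,233.60.
DOL = contribution ÷ EBIT = £2,223,433.60 ÷ £1,089,233.60 = 2.0413.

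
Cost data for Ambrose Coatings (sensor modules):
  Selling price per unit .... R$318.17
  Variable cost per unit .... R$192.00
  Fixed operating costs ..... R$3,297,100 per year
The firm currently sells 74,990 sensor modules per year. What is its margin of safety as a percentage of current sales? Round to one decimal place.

Unit CM = price − variable cost = R$318.17 − R$192.00 = R$126.17. Break-even units = R$3,297,100 ÷ R$126.17 = 26,132.20; break-even revenue = 26,132.20 × R$318.17 = R$8,314,482.90.
Current sales = 74,990 × R$318.17 = R$23,859,568.30.
Margin of safety = (R$23,859,568.30 − R$8,314,482.90) ÷ R$23,859,568.30 = 65.2%.

65.2%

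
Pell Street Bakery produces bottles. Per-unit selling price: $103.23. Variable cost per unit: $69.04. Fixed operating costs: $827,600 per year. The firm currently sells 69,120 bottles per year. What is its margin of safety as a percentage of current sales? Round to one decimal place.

65.0%

Each unit contributes $103.23 − $69.04 = $34.19. Break-even units = $827,600 ÷ $34.19 = 24,205.91; break-even revenue = 24,205.91 × $103.23 = $2,498,775.90.
Actual sales revenue = 69,120 × $103.23 = $7,135,257.60.
Margin of safety = ($7,135,257.60 − $2,498,775.90) ÷ $7,135,257.60 = 65.0%.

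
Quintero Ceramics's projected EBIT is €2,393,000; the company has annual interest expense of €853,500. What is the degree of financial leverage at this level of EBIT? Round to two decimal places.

1.55

Interest = €853,500.00.
Degree of financial leverage = EBIT / (EBIT − interest) = €2,393,000 / €1,539,500.00 = 1.5544.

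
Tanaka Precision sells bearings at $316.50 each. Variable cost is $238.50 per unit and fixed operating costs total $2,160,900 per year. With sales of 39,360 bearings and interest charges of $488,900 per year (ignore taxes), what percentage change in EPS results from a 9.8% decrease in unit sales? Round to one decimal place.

At 39,360 units, contribution = 39,360 × $78.00 = $3,070,080.00.
Subtracting fixed costs: EBIT = $3,070,080.00 − $2,160,900 = $909,180.00.
Interest = $488,900.00, so EBIT − I = $420,280.00.
Degree of combined leverage = contribution ÷ (EBIT − I) = $3,070,080.00 ÷ $420,280.00 = 7.3048.
%ΔEPS = DCL × %ΔSales = 7.3048 × -9.8% = -71.6%.

-71.6%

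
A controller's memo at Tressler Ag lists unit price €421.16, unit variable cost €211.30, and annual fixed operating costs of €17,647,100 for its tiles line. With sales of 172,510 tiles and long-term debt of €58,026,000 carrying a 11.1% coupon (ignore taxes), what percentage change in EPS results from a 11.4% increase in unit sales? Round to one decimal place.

Total contribution margin = 172,510 × €209.86 = €36,202,948.60.
EBIT = €36,202,948.60 − €17,647,100 = €18,555,848.60.
After interest of €6,440,886.00, pre-tax earnings = €12,114,962.60.
DCL = total CM / (EBIT − I) = €36,202,948.60 / €12,114,962.60 = 2.9883.
EPS therefore changes by 2.9883 × (+11.4%) = +34.1%.

+34.1%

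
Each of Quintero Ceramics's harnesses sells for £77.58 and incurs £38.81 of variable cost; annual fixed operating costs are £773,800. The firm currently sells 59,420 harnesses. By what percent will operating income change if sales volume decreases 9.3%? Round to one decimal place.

-14.0%

Total contribution margin = 59,420 × £38.77 = £2,303,713.40.
Operating income = contribution − fixed costs = £2,303,713.40 − £773,800 = £1,529,913.40.
DOL = contribution ÷ EBIT = £2,303,713.40 ÷ £1,529,913.40 = 1.5058.
Operating income changes by 1.5058 × -9.3% = -14.0%.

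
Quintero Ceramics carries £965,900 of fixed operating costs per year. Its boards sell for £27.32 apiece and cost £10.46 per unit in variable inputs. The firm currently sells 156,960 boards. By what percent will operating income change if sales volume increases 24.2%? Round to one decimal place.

Total contribution margin = 156,960 × £16.86 = £2,646,345.60.
Operating income = contribution − fixed costs = £2,646,345.60 − £965,900 = £1,680,445.60.
Degree of operating leverage = £2,646,345.60 / £1,680,445.60 = 1.5748.
Operating income changes by 1.5748 × +24.2% = +38.1%.

+38.1%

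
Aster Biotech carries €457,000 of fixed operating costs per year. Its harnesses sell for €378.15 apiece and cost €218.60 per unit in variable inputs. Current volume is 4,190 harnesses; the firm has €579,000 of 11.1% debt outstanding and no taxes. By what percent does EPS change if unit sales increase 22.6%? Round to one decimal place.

+102.6%

At 4,190 units, contribution = 4,190 × €159.55 = €668,514.50.
Subtracting fixed costs: EBIT = €668,514.50 − €457,000 = €211,514.50.
After interest of €64,269.00, pre-tax earnings = €147,245.50.
Degree of combined leverage = contribution ÷ (EBIT − I) = €668,514.50 ÷ €147,245.50 = 4.5401.
EPS therefore changes by 4.5401 × (+22.6%) = +102.6%.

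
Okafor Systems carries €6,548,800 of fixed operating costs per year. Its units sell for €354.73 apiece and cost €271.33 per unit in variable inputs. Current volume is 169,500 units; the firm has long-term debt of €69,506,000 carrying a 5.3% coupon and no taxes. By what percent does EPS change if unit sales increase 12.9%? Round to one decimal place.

At 169,500 units, contribution = 169,500 × €83.40 = €14,136,300.00.
Operating income = contribution − fixed costs = €14,136,300.00 − €6,548,800 = €7,587,500.00.
Interest = €3,683,818.00, so EBIT − I = €3,903,682.00.
Degree of combined leverage = contribution ÷ (EBIT − I) = €14,136,300.00 ÷ €3,903,682.00 = 3.6213.
EPS therefore changes by 3.6213 × (+12.9%) = +46.7%.

+46.7%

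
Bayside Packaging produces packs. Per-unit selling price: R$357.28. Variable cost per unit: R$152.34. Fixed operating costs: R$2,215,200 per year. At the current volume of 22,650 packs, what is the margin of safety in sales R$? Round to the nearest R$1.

Each unit contributes R$357.28 − R$152.34 = R$204.94. Break-even units = R$2,215,200 ÷ R$204.94 = 10,809.02; break-even revenue = 10,809.02 × R$357.28 = R$3,861,845.69.
Current sales = 22,650 × R$357.28 = R$8,092,392.00.
Margin of safety = R$8,092,392.00 − R$3,861,845.69 = R$4,230,546.

R$4,230,546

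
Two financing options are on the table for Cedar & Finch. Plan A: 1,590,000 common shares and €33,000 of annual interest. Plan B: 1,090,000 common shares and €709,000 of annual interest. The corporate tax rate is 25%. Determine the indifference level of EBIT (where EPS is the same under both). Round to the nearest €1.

€2,182,680

Set EPS_A = EPS_B: (EBIT − €33,000)(1 − 0.25) ÷ 1,590,000 = (EBIT − €709,000)(1 − 0.25) ÷ 1,090,000.
The (1 − t) factor cancels: (EBIT − 33,000) × 1,090,000 = (EBIT − 709,000) × 1,590,000.
EBIT × (1,590,000 − 1,090,000) = 709,000 × 1,590,000 − 33,000 × 1,090,000 = 1,091,340,000,000, so EBIT = 1,091,340,000,000 ÷ 500,000 = 2,182,680.00.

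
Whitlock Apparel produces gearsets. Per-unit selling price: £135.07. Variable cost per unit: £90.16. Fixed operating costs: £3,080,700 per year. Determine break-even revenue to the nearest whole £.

Contribution margin per unit = £135.07 − £90.16 = £44.91, a CM ratio of £44.91 ÷ £135.07 = 0.3325.
Break-even revenue = fixed costs × price ÷ CM = £3,080,700 × £135.07 ÷ £44.91 = £9,265,423.

£9,265,423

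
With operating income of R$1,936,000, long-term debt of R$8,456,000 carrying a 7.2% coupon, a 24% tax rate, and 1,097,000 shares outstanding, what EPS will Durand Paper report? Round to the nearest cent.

R$0.92

Interest = R$608,832.00, so EBT = R$1,936,000 − R$608,832.00 = R$1,327,168.00.
After tax at 24%: net income = R$1,327,168.00 × 0.76 = R$1,008,647.68.
EPS = R$1,008,647.68 ÷ 1,097,000 = R$0.92.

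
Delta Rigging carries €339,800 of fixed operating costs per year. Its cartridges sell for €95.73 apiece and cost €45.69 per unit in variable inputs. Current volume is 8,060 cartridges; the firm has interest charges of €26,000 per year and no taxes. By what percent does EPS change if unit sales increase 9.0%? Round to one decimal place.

+96.7%

Total contribution margin = 8,060 × €50.04 = €403,322.40.
Subtracting fixed costs: EBIT = €403,322.40 − €339,800 = €63,522.40.
After interest of €26,000.00, pre-tax earnings = €37,522.40.
DCL = total CM / (EBIT − I) = €403,322.40 / €37,522.40 = 10.7488.
%ΔEPS = DCL × %ΔSales = 10.7488 × +9.0% = +96.7%.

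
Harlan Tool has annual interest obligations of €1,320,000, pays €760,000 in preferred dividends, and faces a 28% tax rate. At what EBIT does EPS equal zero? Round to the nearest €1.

€2,375,556

Grossing the preferred dividend up to pre-tax terms: €760,000 / (1 − 0.28) = €1,055,555.56.
Financial break-even EBIT = interest + D_p ÷ (1 − t) = €1,320,000 + €1,055,555.56 = €2,375,555.56.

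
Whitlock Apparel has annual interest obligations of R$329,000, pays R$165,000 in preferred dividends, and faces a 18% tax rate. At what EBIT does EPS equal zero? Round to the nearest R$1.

R$530,220

Preferred dividends are paid after tax, so their pre-tax equivalent is R$165,000 ÷ (1 − 0.18) = R$201,219.51.
Financial break-even EBIT = interest + D_p ÷ (1 − t) = R$329,000 + R$201,219.51 = R$530,219.51.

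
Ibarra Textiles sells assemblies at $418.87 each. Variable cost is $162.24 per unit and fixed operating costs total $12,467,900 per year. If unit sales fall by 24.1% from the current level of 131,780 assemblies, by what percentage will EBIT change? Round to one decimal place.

Contribution at this volume is 131,780 × $256.63 = $33,818,701.40.
Subtracting fixed costs: EBIT = $33,818,701.40 − $12,467,900 = $21,350,801.40.
Degree of operating leverage = $33,818,701.40 / $21,350,801.40 = 1.5840.
Operating income changes by 1.5840 × -24.1% = -38.2%.

-38.2%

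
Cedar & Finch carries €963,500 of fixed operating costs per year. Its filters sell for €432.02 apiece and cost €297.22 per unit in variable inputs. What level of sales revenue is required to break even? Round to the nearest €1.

€3,087,917

Contribution margin per unit = €432.02 − €297.22 = €134.80, a CM ratio of €134.80 ÷ €432.02 = 0.3120.
Break-even sales = FC ÷ CM ratio = €963,500 × €432.02 / €134.80 = €3,087,917.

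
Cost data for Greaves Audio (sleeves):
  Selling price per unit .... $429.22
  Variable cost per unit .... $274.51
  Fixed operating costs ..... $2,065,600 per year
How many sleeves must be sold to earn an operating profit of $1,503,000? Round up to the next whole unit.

23,067 sleeves

Contribution margin per unit = $429.22 − $274.51 = $154.71.
Units = (FC + target) / CM = ($2,065,600 + $1,503,000) / $154.71 = 23,066.38, so 23,067 sleeves.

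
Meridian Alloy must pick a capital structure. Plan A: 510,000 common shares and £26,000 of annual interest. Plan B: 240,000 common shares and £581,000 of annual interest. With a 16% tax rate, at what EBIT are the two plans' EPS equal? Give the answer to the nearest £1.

Set EPS_A = EPS_B: (EBIT − £26,000)(1 − 0.16) ÷ 510,000 = (EBIT − £581,000)(1 − 0.16) ÷ 240,000.
The (1 − t) factor cancels: (EBIT − 26,000) × 240,000 = (EBIT − 581,000) × 510,000.
Solving, EBIT = (581,000·510,000 − 26,000·240,000) / (510,000 − 240,000) = 290,070,000,000 / 270,000 = 1,074,333.33.

£1,074,333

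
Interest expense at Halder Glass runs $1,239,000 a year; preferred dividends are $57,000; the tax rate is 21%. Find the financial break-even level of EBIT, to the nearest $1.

Preferred dividends are paid after tax, so their pre-tax equivalent is $57,000 ÷ (1 − 0.21) = $72,151.90.
Financial break-even EBIT = interest + D_p ÷ (1 − t) = $1,239,000 + $72,151.90 = $1,311,151.90.

$1,311,152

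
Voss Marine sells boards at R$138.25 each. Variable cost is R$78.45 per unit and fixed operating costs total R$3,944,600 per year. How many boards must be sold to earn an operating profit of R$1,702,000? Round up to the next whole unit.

94,425 boards

Unit CM = price − variable cost = R$138.25 − R$78.45 = R$59.80.
Units = (FC + target) / CM = (R$3,944,600 + R$1,702,000) / R$59.80 = 94,424.75, so 94,425 boards.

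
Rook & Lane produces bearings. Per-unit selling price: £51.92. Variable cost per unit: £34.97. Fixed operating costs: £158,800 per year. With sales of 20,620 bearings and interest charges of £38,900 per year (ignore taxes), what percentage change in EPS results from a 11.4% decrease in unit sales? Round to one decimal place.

Contribution at this volume is 20,620 × £16.95 = £349,509.00.
EBIT = £349,509.00 − £158,800 = £190,709.00.
After interest of £38,900.00, pre-tax earnings = £151,809.00.
Degree of combined leverage = contribution ÷ (EBIT − I) = £349,509.00 ÷ £151,809.00 = 2.3023.
%ΔEPS = DCL × %ΔSales = 2.3023 × -11.4% = -26.2%.

-26.2%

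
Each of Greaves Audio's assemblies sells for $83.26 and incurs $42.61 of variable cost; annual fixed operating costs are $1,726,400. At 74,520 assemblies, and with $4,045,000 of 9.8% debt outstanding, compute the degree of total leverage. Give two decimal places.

At 74,520 units, contribution = 74,520 × $40.65 = $3,029,238.00.
Operating income = contribution − fixed costs = $3,029,238.00 − $1,726,400 = $1,302,838.00. Interest = $396,410.00, so EBIT − I = $906,428.00.
Degree of total leverage = total CM / (EBIT − interest) = $3,029,238.00 / $906,428.00 = 3.3420.

3.34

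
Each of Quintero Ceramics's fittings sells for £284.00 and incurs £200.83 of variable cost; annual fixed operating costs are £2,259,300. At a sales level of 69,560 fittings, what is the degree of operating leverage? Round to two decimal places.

1.64

At 69,560 units, contribution = 69,560 × £83.17 = £5,785,305.20.
EBIT = £5,785,305.20 − £2,259,300 = £3,526,005.20.
So DOL = total CM / EBIT = £5,785,305.20 / £3,526,005.20 = 1.6408.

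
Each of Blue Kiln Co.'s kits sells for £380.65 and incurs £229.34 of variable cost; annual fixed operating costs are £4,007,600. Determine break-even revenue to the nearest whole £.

Contribution margin per unit = £380.65 − £229.34 = £151.31, a CM ratio of £151.31 ÷ £380.65 = 0.3975.
Break-even revenue = fixed costs × price ÷ CM = £4,007,600 × £380.65 ÷ £151.31 = £10,081,904.

£10,081,904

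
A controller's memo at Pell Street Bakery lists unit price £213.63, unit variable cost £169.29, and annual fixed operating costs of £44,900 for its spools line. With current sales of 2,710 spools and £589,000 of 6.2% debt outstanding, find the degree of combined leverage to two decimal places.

3.10

Contribution at this volume is 2,710 × £44.34 = £120,161.40.
EBIT = £120,161.40 − £44,900 = £75,261.40. Interest = £36,518.00.
DOL = £120,161.40 ÷ £75,261.40 = 1.5966; DFL = £75,261.40 ÷ £38,743.40 = 1.9426.
DCL = DOL × DFL = 1.5966 × 1.9426 = 3.1016.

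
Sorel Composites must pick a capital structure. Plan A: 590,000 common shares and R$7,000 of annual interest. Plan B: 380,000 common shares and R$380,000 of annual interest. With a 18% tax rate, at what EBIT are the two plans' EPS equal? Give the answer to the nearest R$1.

Set EPS_A = EPS_B: (EBIT − R$7,000)(1 − 0.18) ÷ 590,000 = (EBIT − R$380,000)(1 − 0.18) ÷ 380,000.
The (1 − t) factor cancels: (EBIT − 7,000) × 380,000 = (EBIT − 380,000) × 590,000.
Solving, EBIT = (380,000·590,000 − 7,000·380,000) / (590,000 − 380,000) = 221,540,000,000 / 210,000 = 1,054,952.38.

R$1,054,952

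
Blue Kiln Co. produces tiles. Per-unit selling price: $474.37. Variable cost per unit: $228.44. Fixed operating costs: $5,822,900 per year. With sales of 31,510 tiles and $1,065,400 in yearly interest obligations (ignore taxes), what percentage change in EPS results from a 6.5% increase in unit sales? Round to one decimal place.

At 31,510 units, contribution = 31,510 × $245.93 = $7,749,254.30.
Subtracting fixed costs: EBIT = $7,749,254.30 − $5,822,900 = $1,926,354.30.
Interest = $1,065,400.00, so EBIT − I = $860,954.30.
DCL = total CM / (EBIT − I) = $7,749,254.30 / $860,954.30 = 9.0008.
%ΔEPS = DCL × %ΔSales = 9.0008 × +6.5% = +58.5%.

+58.5%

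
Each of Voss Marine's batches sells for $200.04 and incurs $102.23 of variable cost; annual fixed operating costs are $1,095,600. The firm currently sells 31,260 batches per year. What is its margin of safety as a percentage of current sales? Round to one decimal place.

Unit CM = price − variable cost = $200.04 − $102.23 = $97.81. Break-even units = $1,095,600 ÷ $97.81 = 11,201.31; break-even revenue = 11,201.31 × $200.04 = $2,240,709.78.
Current sales = 31,260 × $200.04 = $6,253,250.40.
Margin of safety = ($6,253,250.40 − $2,240,709.78) ÷ $6,253,250.40 = 64.2%.

64.2%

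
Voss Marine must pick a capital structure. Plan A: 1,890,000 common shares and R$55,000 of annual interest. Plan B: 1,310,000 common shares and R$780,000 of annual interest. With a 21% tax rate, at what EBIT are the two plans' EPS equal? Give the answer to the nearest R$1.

R$2,417,500

At indifference, (EBIT − 55,000)(1 − t)/1,890,000 = (EBIT − 780,000)(1 − t)/1,310,000.
The (1 − t) factor cancels: (EBIT − 55,000) × 1,310,000 = (EBIT − 780,000) × 1,890,000.
Solving, EBIT = (780,000·1,890,000 − 55,000·1,310,000) / (1,890,000 − 1,310,000) = 1,402,150,000,000 / 580,000 = 2,417,500.00.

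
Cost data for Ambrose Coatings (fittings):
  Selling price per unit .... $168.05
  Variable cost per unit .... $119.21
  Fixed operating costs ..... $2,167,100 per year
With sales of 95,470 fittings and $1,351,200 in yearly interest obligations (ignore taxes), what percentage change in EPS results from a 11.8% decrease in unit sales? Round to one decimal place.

-48.1%

At 95,470 units, contribution = 95,470 × $48.84 = $4,662,754.80.
Subtracting fixed costs: EBIT = $4,662,754.80 − $2,167,100 = $2,495,654.80.
After interest of $1,351,200.00, pre-tax earnings = $1,144,454.80.
DCL = total CM / (EBIT − I) = $4,662,754.80 / $1,144,454.80 = 4.0742.
EPS therefore changes by 4.0742 × (-11.8%) = -48.1%.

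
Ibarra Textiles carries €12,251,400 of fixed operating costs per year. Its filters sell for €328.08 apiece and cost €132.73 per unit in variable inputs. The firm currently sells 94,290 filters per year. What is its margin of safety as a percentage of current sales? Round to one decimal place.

33.5%

Contribution margin per unit = €328.08 − €132.73 = €195.35. Break-even units = €12,251,400 ÷ €195.35 = 62,715.13; break-even revenue = 62,715.13 × €328.08 = €20,575,578.77.
Actual sales revenue = 94,290 × €328.08 = €30,934,663.20.
Margin of safety = (€30,934,663.20 − €20,575,578.77) ÷ €30,934,663.20 = 33.5%.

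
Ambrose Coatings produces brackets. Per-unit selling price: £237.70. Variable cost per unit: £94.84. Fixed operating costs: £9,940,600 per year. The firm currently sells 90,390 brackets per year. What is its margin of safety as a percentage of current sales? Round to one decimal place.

Contribution margin per unit = £237.70 − £94.84 = £142.86. Break-even units = £9,940,600 ÷ £142.86 = 69,582.81; break-even revenue = 69,582.81 × £237.70 = £16,539,833.54.
Current sales = 90,390 × £237.70 = £21,485,703.00.
Margin of safety = (£21,485,703.00 − £16,539,833.54) ÷ £21,485,703.00 = 23.0%.

23.0%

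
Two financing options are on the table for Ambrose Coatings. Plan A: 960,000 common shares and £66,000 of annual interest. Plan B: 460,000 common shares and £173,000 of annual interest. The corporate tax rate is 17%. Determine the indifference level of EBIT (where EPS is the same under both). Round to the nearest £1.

£271,440

At indifference, (EBIT − 66,000)(1 − t)/960,000 = (EBIT − 173,000)(1 − t)/460,000.
The (1 − t) factor cancels: (EBIT − 66,000) × 460,000 = (EBIT − 173,000) × 960,000.
Solving, EBIT = (173,000·960,000 − 66,000·460,000) / (960,000 − 460,000) = 135,720,000,000 / 500,000 = 271,440.00.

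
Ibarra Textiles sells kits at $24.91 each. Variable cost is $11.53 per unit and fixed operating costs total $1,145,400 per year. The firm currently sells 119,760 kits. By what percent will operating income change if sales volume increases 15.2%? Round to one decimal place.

Contribution at this volume is 119,760 × $13.38 = $1,602,388.80.
Subtracting fixed costs: EBIT = $1,602,388.80 − $1,145,400 = $456,988.80.
So DOL = total CM / EBIT = $1,602,388.80 / $456,988.80 = 3.5064.
%ΔEBIT = DOL × %ΔSales = 3.5064 × +15.2% = +53.3%.

+53.3%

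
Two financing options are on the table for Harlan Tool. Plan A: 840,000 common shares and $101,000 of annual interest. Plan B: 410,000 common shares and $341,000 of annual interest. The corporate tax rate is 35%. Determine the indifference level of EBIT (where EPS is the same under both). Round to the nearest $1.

$569,837

Set EPS_A = EPS_B: (EBIT − $101,000)(1 − 0.35) ÷ 840,000 = (EBIT − $341,000)(1 − 0.35) ÷ 410,000.
Cancelling (1 − t) and cross-multiplying: 410,000·(EBIT − 101,000) = 840,000·(EBIT − 341,000).
Solving, EBIT = (341,000·840,000 − 101,000·410,000) / (840,000 − 410,000) = 245,030,000,000 / 430,000 = 569,837.21.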